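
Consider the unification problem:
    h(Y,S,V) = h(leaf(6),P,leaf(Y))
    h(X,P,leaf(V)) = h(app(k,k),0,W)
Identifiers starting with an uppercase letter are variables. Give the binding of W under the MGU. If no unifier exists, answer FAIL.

leaf(leaf(leaf(6)))

Decompose h/3: Y = leaf(6),  S = P,  V = leaf(Y).
Bind Y := leaf(6); substituting into the one remaining equation that mentions Y gives: V = leaf(leaf(6)).
Bind S := P; no other remaining equation mentions S.
Bind V := leaf(leaf(6)); substituting into the remaining equation gives: h(X,P,leaf(leaf(leaf(6)))) = h(app(k,k),0,W).
Decompose h/3: X = app(k,k),  P = 0,  leaf(leaf(leaf(6))) = W.
Bind X := app(k,k); no other remaining equation mentions X.
Bind P := 0; no other remaining equation mentions P. Substituting into the earlier binding gives S := 0.
Bind W := leaf(leaf(leaf(6))).
MGU = { Y -> leaf(6), S -> 0, V -> leaf(leaf(6)), X -> app(k,k), P -> 0, W -> leaf(leaf(leaf(6))) }, so W -> leaf(leaf(leaf(6))).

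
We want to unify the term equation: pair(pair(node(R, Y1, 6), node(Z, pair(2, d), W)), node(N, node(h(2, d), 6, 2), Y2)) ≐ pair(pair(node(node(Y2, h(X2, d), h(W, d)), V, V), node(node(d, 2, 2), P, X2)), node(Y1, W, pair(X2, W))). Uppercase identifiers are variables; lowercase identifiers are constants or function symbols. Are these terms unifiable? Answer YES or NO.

Decompose pair/2: pair(node(R, Y1, 6), node(Z, pair(2, d), W)) ≐ pair(node(node(Y2, h(X2, d), h(W, d)), V, V), node(node(d, 2, 2), P, X2)),  node(N, node(h(2, d), 6, 2), Y2) ≐ node(Y1, W, pair(X2, W)).
Decompose pair/2: node(R, Y1, 6) ≐ node(node(Y2, h(X2, d), h(W, d)), V, V),  node(Z, pair(2, d), W) ≐ node(node(d, 2, 2), P, X2).
Decompose node/3: R ≐ node(Y2, h(X2, d), h(W, d)),  Y1 ≐ V,  6 ≐ V.
Bind R := node(Y2, h(X2, d), h(W, d)); no other remaining equation mentions R.
Bind Y1 := V; substituting into the one remaining equation that mentions Y1 gives: node(N, node(h(2, d), 6, 2), Y2) ≐ node(V, W, pair(X2, W)).
Bind V := 6; substituting into the one remaining equation that mentions V gives: node(N, node(h(2, d), 6, 2), Y2) ≐ node(6, W, pair(X2, W)). Substituting into the earlier binding gives Y1 := 6.
Decompose node/3: Z ≐ node(d, 2, 2),  pair(2, d) ≐ P,  W ≐ X2.
Bind Z := node(d, 2, 2); no other remaining equation mentions Z.
Bind P := pair(2, d); no other remaining equation mentions P.
Bind W := X2; substituting into the remaining equation gives: node(N, node(h(2, d), 6, 2), Y2) ≐ node(6, X2, pair(X2, X2)). Substituting into the earlier binding gives R := node(Y2, h(X2, d), h(X2, d)).
Decompose node/3: N ≐ 6,  node(h(2, d), 6, 2) ≐ X2,  Y2 ≐ pair(X2, X2).
Bind N := 6; no other remaining equation mentions N.
Bind X2 := node(h(2, d), 6, 2); substituting into the remaining equation gives: Y2 ≐ pair(node(h(2, d), 6, 2), node(h(2, d), 6, 2)). Substituting into the earlier bindings gives R := node(Y2, h(node(h(2, d), 6, 2), d), h(node(h(2, d), 6, 2), d)), W := node(h(2, d), 6, 2).
Bind Y2 := pair(node(h(2, d), 6, 2), node(h(2, d), 6, 2)). Substituting into the earlier binding gives R := node(pair(node(h(2, d), 6, 2), node(h(2, d), 6, 2)), h(node(h(2, d), 6, 2), d), h(node(h(2, d), 6, 2), d)).
No equations remain and no clash or occurs-check failure arose, so a unifier exists.

YES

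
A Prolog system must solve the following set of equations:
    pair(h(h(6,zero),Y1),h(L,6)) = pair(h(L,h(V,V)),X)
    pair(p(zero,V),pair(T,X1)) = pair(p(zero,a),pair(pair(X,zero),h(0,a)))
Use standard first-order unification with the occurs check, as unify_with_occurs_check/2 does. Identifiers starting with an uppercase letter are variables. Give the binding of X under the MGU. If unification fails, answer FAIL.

Decompose pair/2: h(h(6,zero),Y1) = h(L,h(V,V)),  h(L,6) = X.
Decompose h/2: h(6,zero) = L,  Y1 = h(V,V).
Bind L := h(6,zero); substituting into the one remaining equation that mentions L gives: h(h(6,zero),6) = X.
Bind Y1 := h(V,V); no other remaining equation mentions Y1.
Bind X := h(h(6,zero),6); substituting into the remaining equation gives: pair(p(zero,V),pair(T,X1)) = pair(p(zero,a),pair(pair(h(h(6,zero),6),zero),h(0,a))).
Decompose pair/2: p(zero,V) = p(zero,a),  pair(T,X1) = pair(pair(h(h(6,zero),6),zero),h(0,a)).
Decompose p/2: zero = zero,  V = a.
Delete trivial equation zero = zero.
Bind V := a; no other remaining equation mentions V. Substituting into the earlier binding gives Y1 := h(a,a).
Decompose pair/2: T = pair(h(h(6,zero),6),zero),  X1 = h(0,a).
Bind T := pair(h(h(6,zero),6),zero); no other remaining equation mentions T.
Bind X1 := h(0,a).
MGU = { L ↦ h(6,zero), Y1 ↦ h(a,a), X ↦ h(h(6,zero),6), V ↦ a, T ↦ pair(h(h(6,zero),6),zero), X1 ↦ h(0,a) }, so X ↦ h(h(6,zero),6).

h(h(6,zero),6)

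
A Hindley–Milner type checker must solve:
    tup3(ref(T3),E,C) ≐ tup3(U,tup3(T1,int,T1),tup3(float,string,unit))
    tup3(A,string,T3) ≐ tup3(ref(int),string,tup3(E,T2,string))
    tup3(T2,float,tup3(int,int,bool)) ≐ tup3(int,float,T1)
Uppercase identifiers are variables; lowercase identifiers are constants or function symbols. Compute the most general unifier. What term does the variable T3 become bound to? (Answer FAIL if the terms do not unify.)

tup3(tup3(tup3(int,int,bool),int,tup3(int,int,bool)),int,string)

Decompose tup3/3: ref(T3) ≐ U,  E ≐ tup3(T1,int,T1),  C ≐ tup3(float,string,unit).
Bind U := ref(T3); no other remaining equation mentions U.
Bind E := tup3(T1,int,T1); substituting into the one remaining equation that mentions E gives: tup3(A,string,T3) ≐ tup3(ref(int),string,tup3(tup3(T1,int,T1),T2,string)).
Bind C := tup3(float,string,unit); no other remaining equation mentions C.
Decompose tup3/3: A ≐ ref(int),  string ≐ string,  T3 ≐ tup3(tup3(T1,int,T1),T2,string).
Bind A := ref(int); no other remaining equation mentions A.
Delete trivial equation string ≐ string.
Bind T3 := tup3(tup3(T1,int,T1),T2,string); no other remaining equation mentions T3. Substituting into the earlier binding gives U := ref(tup3(tup3(T1,int,T1),T2,string)).
Decompose tup3/3: T2 ≐ int,  float ≐ float,  tup3(int,int,bool) ≐ T1.
Bind T2 := int; no other remaining equation mentions T2. Substituting into the earlier bindings gives U := ref(tup3(tup3(T1,int,T1),int,string)), T3 := tup3(tup3(T1,int,T1),int,string).
Delete trivial equation float ≐ float.
Bind T1 := tup3(int,int,bool). Substituting into the earlier bindings gives U := ref(tup3(tup3(tup3(int,int,bool),int,tup3(int,int,bool)),int,string)), E := tup3(tup3(int,int,bool),int,tup3(int,int,bool)), T3 := tup3(tup3(tup3(int,int,bool),int,tup3(int,int,bool)),int,string).
MGU = { U -> ref(tup3(tup3(tup3(int,int,bool),int,tup3(int,int,bool)),int,string)), E -> tup3(tup3(int,int,bool),int,tup3(int,int,bool)), C -> tup3(float,string,unit), A -> ref(int), T3 -> tup3(tup3(tup3(int,int,bool),int,tup3(int,int,bool)),int,string), T2 -> int, T1 -> tup3(int,int,bool) }, so T3 -> tup3(tup3(tup3(int,int,bool),int,tup3(int,int,bool)),int,string).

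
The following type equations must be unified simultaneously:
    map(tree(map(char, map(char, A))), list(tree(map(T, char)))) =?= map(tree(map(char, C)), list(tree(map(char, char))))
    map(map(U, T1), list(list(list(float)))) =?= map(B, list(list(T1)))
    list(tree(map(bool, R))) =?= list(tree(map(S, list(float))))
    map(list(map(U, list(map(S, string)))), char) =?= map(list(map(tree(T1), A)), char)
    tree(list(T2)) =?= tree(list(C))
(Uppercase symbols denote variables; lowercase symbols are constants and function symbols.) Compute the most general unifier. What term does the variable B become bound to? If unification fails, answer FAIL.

map(tree(list(float)), list(float))

Decompose map/2: tree(map(char, map(char, A))) =?= tree(map(char, C)),  list(tree(map(T, char))) =?= list(tree(map(char, char))).
Decompose tree/1: map(char, map(char, A)) =?= map(char, C).
Decompose map/2: char =?= char,  map(char, A) =?= C.
Delete trivial equation char =?= char.
Bind C := map(char, A); substituting into the one remaining equation that mentions C gives: tree(list(T2)) =?= tree(list(map(char, A))).
Decompose list/1: tree(map(T, char)) =?= tree(map(char, char)).
Decompose tree/1: map(T, char) =?= map(char, char).
Decompose map/2: T =?= char,  char =?= char.
Bind T := char; no other remaining equation mentions T.
Delete trivial equation char =?= char.
Decompose map/2: map(U, T1) =?= B,  list(list(list(float))) =?= list(list(T1)).
Bind B := map(U, T1); no other remaining equation mentions B.
Decompose list/1: list(list(float)) =?= list(T1).
Decompose list/1: list(float) =?= T1.
Bind T1 := list(float); substituting into the one remaining equation that mentions T1 gives: map(list(map(U, list(map(S, string)))), char) =?= map(list(map(tree(list(float)), A)), char). Substituting into the earlier binding gives B := map(U, list(float)).
Decompose list/1: tree(map(bool, R)) =?= tree(map(S, list(float))).
Decompose tree/1: map(bool, R) =?= map(S, list(float)).
Decompose map/2: bool =?= S,  R =?= list(float).
Bind S := bool; substituting into the one remaining equation that mentions S gives: map(list(map(U, list(map(bool, string)))), char) =?= map(list(map(tree(list(float)), A)), char).
Bind R := list(float); no other remaining equation mentions R.
Decompose map/2: list(map(U, list(map(bool, string)))) =?= list(map(tree(list(float)), A)),  char =?= char.
Decompose list/1: map(U, list(map(bool, string))) =?= map(tree(list(float)), A).
Decompose map/2: U =?= tree(list(float)),  list(map(bool, string)) =?= A.
Bind U := tree(list(float)); no other remaining equation mentions U. Substituting into the earlier binding gives B := map(tree(list(float)), list(float)).
Bind A := list(map(bool, string)); substituting into the one remaining equation that mentions A gives: tree(list(T2)) =?= tree(list(map(char, list(map(bool, string))))). Substituting into the earlier binding gives C := map(char, list(map(bool, string))).
Delete trivial equation char =?= char.
Decompose tree/1: list(T2) =?= list(map(char, list(map(bool, string)))).
Decompose list/1: T2 =?= map(char, list(map(bool, string))).
Bind T2 := map(char, list(map(bool, string))).
MGU = { C -> map(char, list(map(bool, string))), T -> char, B -> map(tree(list(float)), list(float)), T1 -> list(float), S -> bool, R -> list(float), U -> tree(list(float)), A -> list(map(bool, string)), T2 -> map(char, list(map(bool, string))) }, so B -> map(tree(list(float)), list(float)).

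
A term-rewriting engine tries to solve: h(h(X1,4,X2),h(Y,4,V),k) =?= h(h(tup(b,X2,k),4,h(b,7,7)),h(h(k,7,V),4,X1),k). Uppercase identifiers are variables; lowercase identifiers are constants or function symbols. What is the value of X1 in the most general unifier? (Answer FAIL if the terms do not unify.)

tup(b,h(b,7,7),k)

Decompose h/3: h(X1,4,X2) =?= h(tup(b,X2,k),4,h(b,7,7)),  h(Y,4,V) =?= h(h(k,7,V),4,X1),  k =?= k.
Decompose h/3: X1 =?= tup(b,X2,k),  4 =?= 4,  X2 =?= h(b,7,7).
Bind X1 := tup(b,X2,k); substituting into the one remaining equation that mentions X1 gives: h(Y,4,V) =?= h(h(k,7,V),4,tup(b,X2,k)).
Delete trivial equation 4 =?= 4.
Bind X2 := h(b,7,7); substituting into the one remaining equation that mentions X2 gives: h(Y,4,V) =?= h(h(k,7,V),4,tup(b,h(b,7,7),k)). Substituting into the earlier binding gives X1 := tup(b,h(b,7,7),k).
Decompose h/3: Y =?= h(k,7,V),  4 =?= 4,  V =?= tup(b,h(b,7,7),k).
Bind Y := h(k,7,V); no other remaining equation mentions Y.
Delete trivial equation 4 =?= 4.
Bind V := tup(b,h(b,7,7),k); no other remaining equation mentions V. Substituting into the earlier binding gives Y := h(k,7,tup(b,h(b,7,7),k)).
Delete trivial equation k =?= k.
MGU = { X1 ↦ tup(b,h(b,7,7),k), X2 ↦ h(b,7,7), Y ↦ h(k,7,tup(b,h(b,7,7),k)), V ↦ tup(b,h(b,7,7),k) }, so X1 ↦ tup(b,h(b,7,7),k).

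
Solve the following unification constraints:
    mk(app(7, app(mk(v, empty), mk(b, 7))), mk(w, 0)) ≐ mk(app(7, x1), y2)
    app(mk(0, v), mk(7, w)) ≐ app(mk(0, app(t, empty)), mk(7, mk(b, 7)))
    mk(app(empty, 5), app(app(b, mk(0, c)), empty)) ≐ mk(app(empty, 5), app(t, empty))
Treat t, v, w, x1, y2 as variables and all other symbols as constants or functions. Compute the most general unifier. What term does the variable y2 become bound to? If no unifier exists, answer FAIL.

mk(mk(b, 7), 0)

Decompose mk/2: app(7, app(mk(v, empty), mk(b, 7))) ≐ app(7, x1),  mk(w, 0) ≐ y2.
Decompose app/2: 7 ≐ 7,  app(mk(v, empty), mk(b, 7)) ≐ x1.
Delete trivial equation 7 ≐ 7.
Bind x1 := app(mk(v, empty), mk(b, 7)); no other remaining equation mentions x1.
Bind y2 := mk(w, 0); no other remaining equation mentions y2.
Decompose app/2: mk(0, v) ≐ mk(0, app(t, empty)),  mk(7, w) ≐ mk(7, mk(b, 7)).
Decompose mk/2: 0 ≐ 0,  v ≐ app(t, empty).
Delete trivial equation 0 ≐ 0.
Bind v := app(t, empty); no other remaining equation mentions v. Substituting into the earlier binding gives x1 := app(mk(app(t, empty), empty), mk(b, 7)).
Decompose mk/2: 7 ≐ 7,  w ≐ mk(b, 7).
Delete trivial equation 7 ≐ 7.
Bind w := mk(b, 7); no other remaining equation mentions w. Substituting into the earlier binding gives y2 := mk(mk(b, 7), 0).
Decompose mk/2: app(empty, 5) ≐ app(empty, 5),  app(app(b, mk(0, c)), empty) ≐ app(t, empty).
Delete trivial equation app(empty, 5) ≐ app(empty, 5).
Decompose app/2: app(b, mk(0, c)) ≐ t,  empty ≐ empty.
Bind t := app(b, mk(0, c)); no other remaining equation mentions t. Substituting into the earlier bindings gives x1 := app(mk(app(app(b, mk(0, c)), empty), empty), mk(b, 7)), v := app(app(b, mk(0, c)), empty).
Delete trivial equation empty ≐ empty.
MGU = { x1 := app(mk(app(app(b, mk(0, c)), empty), empty), mk(b, 7)), y2 := mk(mk(b, 7), 0), v := app(app(b, mk(0, c)), empty), w := mk(b, 7), t := app(b, mk(0, c)) }, so y2 := mk(mk(b, 7), 0).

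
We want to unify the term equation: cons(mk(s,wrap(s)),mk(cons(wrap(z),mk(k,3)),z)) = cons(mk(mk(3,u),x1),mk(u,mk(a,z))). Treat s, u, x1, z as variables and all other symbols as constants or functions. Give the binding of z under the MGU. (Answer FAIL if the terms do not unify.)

Decompose cons/2: mk(s,wrap(s)) = mk(mk(3,u),x1),  mk(cons(wrap(z),mk(k,3)),z) = mk(u,mk(a,z)).
Decompose mk/2: s = mk(3,u),  wrap(s) = x1.
Bind s := mk(3,u); substituting into the one remaining equation that mentions s gives: wrap(mk(3,u)) = x1.
Bind x1 := wrap(mk(3,u)); no other remaining equation mentions x1.
Decompose mk/2: cons(wrap(z),mk(k,3)) = u,  z = mk(a,z).
Bind u := cons(wrap(z),mk(k,3)); no other remaining equation mentions u. Substituting into the earlier bindings gives s := mk(3,cons(wrap(z),mk(k,3))), x1 := wrap(mk(3,cons(wrap(z),mk(k,3)))).
Occurs check fails: z occurs in mk(a,z); the equation z = mk(a,z) has no finite solution.

FAIL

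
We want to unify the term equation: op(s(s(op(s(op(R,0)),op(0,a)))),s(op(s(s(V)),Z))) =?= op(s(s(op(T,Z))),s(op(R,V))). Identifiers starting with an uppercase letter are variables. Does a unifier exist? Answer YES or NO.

YES

Decompose op/2: s(s(op(s(op(R,0)),op(0,a)))) =?= s(s(op(T,Z))),  s(op(s(s(V)),Z)) =?= s(op(R,V)).
Decompose s/1: s(op(s(op(R,0)),op(0,a))) =?= s(op(T,Z)).
Decompose s/1: op(s(op(R,0)),op(0,a)) =?= op(T,Z).
Decompose op/2: s(op(R,0)) =?= T,  op(0,a) =?= Z.
Bind T := s(op(R,0)); no other remaining equation mentions T.
Bind Z := op(0,a); substituting into the remaining equation gives: s(op(s(s(V)),op(0,a))) =?= s(op(R,V)).
Decompose s/1: op(s(s(V)),op(0,a)) =?= op(R,V).
Decompose op/2: s(s(V)) =?= R,  op(0,a) =?= V.
Bind R := s(s(V)); no other remaining equation mentions R. Substituting into the earlier binding gives T := s(op(s(s(V)),0)).
Bind V := op(0,a). Substituting into the earlier bindings gives T := s(op(s(s(op(0,a))),0)), R := s(s(op(0,a))).
No equations remain and no clash or occurs-check failure arose, so a unifier exists.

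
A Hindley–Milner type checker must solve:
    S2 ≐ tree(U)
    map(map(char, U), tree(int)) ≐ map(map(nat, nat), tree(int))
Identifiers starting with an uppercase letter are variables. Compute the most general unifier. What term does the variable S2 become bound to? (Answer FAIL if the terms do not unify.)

Bind S2 := tree(U); no other remaining equation mentions S2.
Decompose map/2: map(char, U) ≐ map(nat, nat),  tree(int) ≐ tree(int).
Decompose map/2: char ≐ nat,  U ≐ nat.
Clash: constants char and nat differ; no unifier exists.

FAIL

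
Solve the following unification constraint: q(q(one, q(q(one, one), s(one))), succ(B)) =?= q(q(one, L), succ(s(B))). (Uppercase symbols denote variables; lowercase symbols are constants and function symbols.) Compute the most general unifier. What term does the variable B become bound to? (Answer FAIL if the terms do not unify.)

FAIL

Decompose q/2: q(one, q(q(one, one), s(one))) =?= q(one, L),  succ(B) =?= succ(s(B)).
Decompose q/2: one =?= one,  q(q(one, one), s(one)) =?= L.
Delete trivial equation one =?= one.
Bind L := q(q(one, one), s(one)); no other remaining equation mentions L.
Decompose succ/1: B =?= s(B).
Occurs check fails: B occurs in s(B); the equation B =?= s(B) has no finite solution.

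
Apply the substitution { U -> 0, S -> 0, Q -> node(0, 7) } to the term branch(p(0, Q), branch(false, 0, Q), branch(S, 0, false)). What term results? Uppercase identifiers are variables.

Replace each occurrence of S with 0.
Replace each occurrence of Q with node(0, 7).
Result: branch(p(0, node(0, 7)), branch(false, 0, node(0, 7)), branch(0, 0, false)).

branch(p(0, node(0, 7)), branch(false, 0, node(0, 7)), branch(0, 0, false))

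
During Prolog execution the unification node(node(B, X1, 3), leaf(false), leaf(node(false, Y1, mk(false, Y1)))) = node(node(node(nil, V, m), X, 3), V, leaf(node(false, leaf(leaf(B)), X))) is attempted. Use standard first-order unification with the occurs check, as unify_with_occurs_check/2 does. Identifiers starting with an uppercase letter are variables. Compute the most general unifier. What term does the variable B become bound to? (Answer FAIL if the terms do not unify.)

Decompose node/3: node(B, X1, 3) = node(node(nil, V, m), X, 3),  leaf(false) = V,  leaf(node(false, Y1, mk(false, Y1))) = leaf(node(false, leaf(leaf(B)), X)).
Decompose node/3: B = node(nil, V, m),  X1 = X,  3 = 3.
Bind B := node(nil, V, m); substituting into the one remaining equation that mentions B gives: leaf(node(false, Y1, mk(false, Y1))) = leaf(node(false, leaf(leaf(node(nil, V, m))), X)).
Bind X1 := X; no other remaining equation mentions X1.
Delete trivial equation 3 = 3.
Bind V := leaf(false); substituting into the remaining equation gives: leaf(node(false, Y1, mk(false, Y1))) = leaf(node(false, leaf(leaf(node(nil, leaf(false), m))), X)). Substituting into the earlier binding gives B := node(nil, leaf(false), m).
Decompose leaf/1: node(false, Y1, mk(false, Y1)) = node(false, leaf(leaf(node(nil, leaf(false), m))), X).
Decompose node/3: false = false,  Y1 = leaf(leaf(node(nil, leaf(false), m))),  mk(false, Y1) = X.
Delete trivial equation false = false.
Bind Y1 := leaf(leaf(node(nil, leaf(false), m))); substituting into the remaining equation gives: mk(false, leaf(leaf(node(nil, leaf(false), m)))) = X.
Bind X := mk(false, leaf(leaf(node(nil, leaf(false), m)))). Substituting into the earlier binding gives X1 := mk(false, leaf(leaf(node(nil, leaf(false), m)))).
MGU = { B -> node(nil, leaf(false), m), X1 -> mk(false, leaf(leaf(node(nil, leaf(false), m)))), V -> leaf(false), Y1 -> leaf(leaf(node(nil, leaf(false), m))), X -> mk(false, leaf(leaf(node(nil, leaf(false), m)))) }, so B -> node(nil, leaf(false), m).

node(nil, leaf(false), m)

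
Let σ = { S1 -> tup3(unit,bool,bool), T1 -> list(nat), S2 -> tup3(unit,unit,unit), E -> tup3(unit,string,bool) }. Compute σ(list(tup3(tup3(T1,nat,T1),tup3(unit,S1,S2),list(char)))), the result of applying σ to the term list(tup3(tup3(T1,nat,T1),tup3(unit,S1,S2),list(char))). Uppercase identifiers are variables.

list(tup3(tup3(list(nat),nat,list(nat)),tup3(unit,tup3(unit,bool,bool),tup3(unit,unit,unit)),list(char)))

Replace each occurrence of S1 with tup3(unit,bool,bool).
Replace each occurrence of T1 with list(nat).
Replace each occurrence of S2 with tup3(unit,unit,unit).
Result: list(tup3(tup3(list(nat),nat,list(nat)),tup3(unit,tup3(unit,bool,bool),tup3(unit,unit,unit)),list(char))).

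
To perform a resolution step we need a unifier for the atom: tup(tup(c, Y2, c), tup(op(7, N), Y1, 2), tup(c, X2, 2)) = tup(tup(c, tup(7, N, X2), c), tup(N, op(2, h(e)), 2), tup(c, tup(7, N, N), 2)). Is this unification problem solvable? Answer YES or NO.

NO

Decompose tup/3: tup(c, Y2, c) = tup(c, tup(7, N, X2), c),  tup(op(7, N), Y1, 2) = tup(N, op(2, h(e)), 2),  tup(c, X2, 2) = tup(c, tup(7, N, N), 2).
Decompose tup/3: c = c,  Y2 = tup(7, N, X2),  c = c.
Delete trivial equation c = c.
Bind Y2 := tup(7, N, X2); no other remaining equation mentions Y2.
Delete trivial equation c = c.
Decompose tup/3: op(7, N) = N,  Y1 = op(2, h(e)),  2 = 2.
Occurs check fails: N occurs in op(7, N); the equation N = op(7, N) has no finite solution.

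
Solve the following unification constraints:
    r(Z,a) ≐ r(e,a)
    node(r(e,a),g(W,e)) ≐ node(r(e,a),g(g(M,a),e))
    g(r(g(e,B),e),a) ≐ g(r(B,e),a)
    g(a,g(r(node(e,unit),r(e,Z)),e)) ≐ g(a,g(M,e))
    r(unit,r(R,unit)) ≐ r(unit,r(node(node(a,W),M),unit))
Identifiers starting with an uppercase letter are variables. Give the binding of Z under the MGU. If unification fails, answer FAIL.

Decompose r/2: Z ≐ e,  a ≐ a.
Bind Z := e; substituting into the one remaining equation that mentions Z gives: g(a,g(r(node(e,unit),r(e,e)),e)) ≐ g(a,g(M,e)).
Delete trivial equation a ≐ a.
Decompose node/2: r(e,a) ≐ r(e,a),  g(W,e) ≐ g(g(M,a),e).
Delete trivial equation r(e,a) ≐ r(e,a).
Decompose g/2: W ≐ g(M,a),  e ≐ e.
Bind W := g(M,a); substituting into the one remaining equation that mentions W gives: r(unit,r(R,unit)) ≐ r(unit,r(node(node(a,g(M,a)),M),unit)).
Delete trivial equation e ≐ e.
Decompose g/2: r(g(e,B),e) ≐ r(B,e),  a ≐ a.
Decompose r/2: g(e,B) ≐ B,  e ≐ e.
Occurs check fails: B occurs in g(e,B); the equation B ≐ g(e,B) has no finite solution.

FAIL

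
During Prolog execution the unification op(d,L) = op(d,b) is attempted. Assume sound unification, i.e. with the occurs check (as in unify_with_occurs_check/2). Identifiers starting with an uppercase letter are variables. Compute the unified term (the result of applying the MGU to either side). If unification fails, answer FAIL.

Decompose op/2: d = d,  L = b.
Delete trivial equation d = d.
Bind L := b.
Applying the MGU to either side gives op(d,b).

op(d,b)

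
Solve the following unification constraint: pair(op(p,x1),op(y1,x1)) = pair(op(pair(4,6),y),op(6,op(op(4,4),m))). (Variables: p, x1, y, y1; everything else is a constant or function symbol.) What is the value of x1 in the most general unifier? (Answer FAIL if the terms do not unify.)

op(op(4,4),m)

Decompose pair/2: op(p,x1) = op(pair(4,6),y),  op(y1,x1) = op(6,op(op(4,4),m)).
Decompose op/2: p = pair(4,6),  x1 = y.
Bind p := pair(4,6); no other remaining equation mentions p.
Bind x1 := y; substituting into the remaining equation gives: op(y1,y) = op(6,op(op(4,4),m)).
Decompose op/2: y1 = 6,  y = op(op(4,4),m).
Bind y1 := 6; no other remaining equation mentions y1.
Bind y := op(op(4,4),m). Substituting into the earlier binding gives x1 := op(op(4,4),m).
MGU = { p ↦ pair(4,6), x1 ↦ op(op(4,4),m), y1 ↦ 6, y ↦ op(op(4,4),m) }, so x1 ↦ op(op(4,4),m).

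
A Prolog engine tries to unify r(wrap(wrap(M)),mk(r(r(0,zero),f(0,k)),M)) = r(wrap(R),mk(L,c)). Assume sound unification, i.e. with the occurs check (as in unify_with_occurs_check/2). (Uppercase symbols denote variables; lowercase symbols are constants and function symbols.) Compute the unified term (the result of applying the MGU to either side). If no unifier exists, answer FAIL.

r(wrap(wrap(c)),mk(r(r(0,zero),f(0,k)),c))

Decompose r/2: wrap(wrap(M)) = wrap(R),  mk(r(r(0,zero),f(0,k)),M) = mk(L,c).
Decompose wrap/1: wrap(M) = R.
Bind R := wrap(M); no other remaining equation mentions R.
Decompose mk/2: r(r(0,zero),f(0,k)) = L,  M = c.
Bind L := r(r(0,zero),f(0,k)); no other remaining equation mentions L.
Bind M := c. Substituting into the earlier binding gives R := wrap(c).
Applying the MGU to either side gives r(wrap(wrap(c)),mk(r(r(0,zero),f(0,k)),c)).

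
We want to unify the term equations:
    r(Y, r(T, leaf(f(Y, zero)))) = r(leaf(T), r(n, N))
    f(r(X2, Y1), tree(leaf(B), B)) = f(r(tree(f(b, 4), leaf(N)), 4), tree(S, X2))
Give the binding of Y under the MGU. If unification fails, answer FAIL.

leaf(n)

Decompose r/2: Y = leaf(T),  r(T, leaf(f(Y, zero))) = r(n, N).
Bind Y := leaf(T); substituting into the one remaining equation that mentions Y gives: r(T, leaf(f(leaf(T), zero))) = r(n, N).
Decompose r/2: T = n,  leaf(f(leaf(T), zero)) = N.
Bind T := n; substituting into the one remaining equation that mentions T gives: leaf(f(leaf(n), zero)) = N. Substituting into the earlier binding gives Y := leaf(n).
Bind N := leaf(f(leaf(n), zero)); substituting into the remaining equation gives: f(r(X2, Y1), tree(leaf(B), B)) = f(r(tree(f(b, 4), leaf(leaf(f(leaf(n), zero)))), 4), tree(S, X2)).
Decompose f/2: r(X2, Y1) = r(tree(f(b, 4), leaf(leaf(f(leaf(n), zero)))), 4),  tree(leaf(B), B) = tree(S, X2).
Decompose r/2: X2 = tree(f(b, 4), leaf(leaf(f(leaf(n), zero)))),  Y1 = 4.
Bind X2 := tree(f(b, 4), leaf(leaf(f(leaf(n), zero)))); substituting into the one remaining equation that mentions X2 gives: tree(leaf(B), B) = tree(S, tree(f(b, 4), leaf(leaf(f(leaf(n), zero))))).
Bind Y1 := 4; no other remaining equation mentions Y1.
Decompose tree/2: leaf(B) = S,  B = tree(f(b, 4), leaf(leaf(f(leaf(n), zero)))).
Bind S := leaf(B); no other remaining equation mentions S.
Bind B := tree(f(b, 4), leaf(leaf(f(leaf(n), zero)))). Substituting into the earlier binding gives S := leaf(tree(f(b, 4), leaf(leaf(f(leaf(n), zero))))).
MGU = { Y -> leaf(n), T -> n, N -> leaf(f(leaf(n), zero)), X2 -> tree(f(b, 4), leaf(leaf(f(leaf(n), zero)))), Y1 -> 4, S -> leaf(tree(f(b, 4), leaf(leaf(f(leaf(n), zero))))), B -> tree(f(b, 4), leaf(leaf(f(leaf(n), zero)))) }, so Y -> leaf(n).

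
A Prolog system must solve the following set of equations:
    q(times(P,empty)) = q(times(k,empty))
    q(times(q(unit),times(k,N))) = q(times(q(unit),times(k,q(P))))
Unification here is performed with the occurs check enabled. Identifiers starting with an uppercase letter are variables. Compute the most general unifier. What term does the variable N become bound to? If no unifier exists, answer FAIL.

Decompose q/1: times(P,empty) = times(k,empty).
Decompose times/2: P = k,  empty = empty.
Bind P := k; substituting into the one remaining equation that mentions P gives: q(times(q(unit),times(k,N))) = q(times(q(unit),times(k,q(k)))).
Delete trivial equation empty = empty.
Decompose q/1: times(q(unit),times(k,N)) = times(q(unit),times(k,q(k))).
Decompose times/2: q(unit) = q(unit),  times(k,N) = times(k,q(k)).
Delete trivial equation q(unit) = q(unit).
Decompose times/2: k = k,  N = q(k).
Delete trivial equation k = k.
Bind N := q(k).
MGU = { P = k, N = q(k) }, so N = q(k).

q(k)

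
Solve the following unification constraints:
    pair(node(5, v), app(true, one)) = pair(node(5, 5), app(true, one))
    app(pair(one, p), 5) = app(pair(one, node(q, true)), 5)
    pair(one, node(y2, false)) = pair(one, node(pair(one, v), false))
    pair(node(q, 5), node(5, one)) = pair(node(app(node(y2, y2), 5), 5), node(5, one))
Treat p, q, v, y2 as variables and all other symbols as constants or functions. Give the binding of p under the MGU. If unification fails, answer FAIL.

node(app(node(pair(one, 5), pair(one, 5)), 5), true)

Decompose pair/2: node(5, v) = node(5, 5),  app(true, one) = app(true, one).
Decompose node/2: 5 = 5,  v = 5.
Delete trivial equation 5 = 5.
Bind v := 5; substituting into the one remaining equation that mentions v gives: pair(one, node(y2, false)) = pair(one, node(pair(one, 5), false)).
Delete trivial equation app(true, one) = app(true, one).
Decompose app/2: pair(one, p) = pair(one, node(q, true)),  5 = 5.
Decompose pair/2: one = one,  p = node(q, true).
Delete trivial equation one = one.
Bind p := node(q, true); no other remaining equation mentions p.
Delete trivial equation 5 = 5.
Decompose pair/2: one = one,  node(y2, false) = node(pair(one, 5), false).
Delete trivial equation one = one.
Decompose node/2: y2 = pair(one, 5),  false = false.
Bind y2 := pair(one, 5); substituting into the one remaining equation that mentions y2 gives: pair(node(q, 5), node(5, one)) = pair(node(app(node(pair(one, 5), pair(one, 5)), 5), 5), node(5, one)).
Delete trivial equation false = false.
Decompose pair/2: node(q, 5) = node(app(node(pair(one, 5), pair(one, 5)), 5), 5),  node(5, one) = node(5, one).
Decompose node/2: q = app(node(pair(one, 5), pair(one, 5)), 5),  5 = 5.
Bind q := app(node(pair(one, 5), pair(one, 5)), 5); no other remaining equation mentions q. Substituting into the earlier binding gives p := node(app(node(pair(one, 5), pair(one, 5)), 5), true).
Delete trivial equation 5 = 5.
Delete trivial equation node(5, one) = node(5, one).
MGU = { v := 5, p := node(app(node(pair(one, 5), pair(one, 5)), 5), true), y2 := pair(one, 5), q := app(node(pair(one, 5), pair(one, 5)), 5) }, so p := node(app(node(pair(one, 5), pair(one, 5)), 5), true).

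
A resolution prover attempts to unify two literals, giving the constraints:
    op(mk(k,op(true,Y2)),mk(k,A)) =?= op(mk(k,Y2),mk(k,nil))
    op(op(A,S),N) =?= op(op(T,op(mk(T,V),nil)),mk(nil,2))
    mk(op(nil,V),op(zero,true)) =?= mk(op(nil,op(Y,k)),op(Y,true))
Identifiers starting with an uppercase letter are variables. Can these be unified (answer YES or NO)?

NO

Decompose op/2: mk(k,op(true,Y2)) =?= mk(k,Y2),  mk(k,A) =?= mk(k,nil).
Decompose mk/2: k =?= k,  op(true,Y2) =?= Y2.
Delete trivial equation k =?= k.
Occurs check fails: Y2 occurs in op(true,Y2); the equation Y2 =?= op(true,Y2) has no finite solution.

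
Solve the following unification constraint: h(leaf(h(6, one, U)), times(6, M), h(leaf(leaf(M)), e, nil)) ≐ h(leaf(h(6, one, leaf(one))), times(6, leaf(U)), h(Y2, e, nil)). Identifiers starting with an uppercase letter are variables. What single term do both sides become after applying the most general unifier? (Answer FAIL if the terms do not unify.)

h(leaf(h(6, one, leaf(one))), times(6, leaf(leaf(one))), h(leaf(leaf(leaf(leaf(one)))), e, nil))

Decompose h/3: leaf(h(6, one, U)) ≐ leaf(h(6, one, leaf(one))),  times(6, M) ≐ times(6, leaf(U)),  h(leaf(leaf(M)), e, nil) ≐ h(Y2, e, nil).
Decompose leaf/1: h(6, one, U) ≐ h(6, one, leaf(one)).
Decompose h/3: 6 ≐ 6,  one ≐ one,  U ≐ leaf(one).
Delete trivial equation 6 ≐ 6.
Delete trivial equation one ≐ one.
Bind U := leaf(one); substituting into the one remaining equation that mentions U gives: times(6, M) ≐ times(6, leaf(leaf(one))).
Decompose times/2: 6 ≐ 6,  M ≐ leaf(leaf(one)).
Delete trivial equation 6 ≐ 6.
Bind M := leaf(leaf(one)); substituting into the remaining equation gives: h(leaf(leaf(leaf(leaf(one)))), e, nil) ≐ h(Y2, e, nil).
Decompose h/3: leaf(leaf(leaf(leaf(one)))) ≐ Y2,  e ≐ e,  nil ≐ nil.
Bind Y2 := leaf(leaf(leaf(leaf(one)))); no other remaining equation mentions Y2.
Delete trivial equation e ≐ e.
Delete trivial equation nil ≐ nil.
Applying the MGU to either side gives h(leaf(h(6, one, leaf(one))), times(6, leaf(leaf(one))), h(leaf(leaf(leaf(leaf(one)))), e, nil)).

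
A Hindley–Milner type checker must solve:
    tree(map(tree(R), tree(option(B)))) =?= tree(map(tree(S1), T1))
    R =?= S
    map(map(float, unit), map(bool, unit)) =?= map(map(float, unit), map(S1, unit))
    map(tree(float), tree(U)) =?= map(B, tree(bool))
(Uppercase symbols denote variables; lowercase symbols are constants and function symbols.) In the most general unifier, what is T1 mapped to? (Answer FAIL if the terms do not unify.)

tree(option(tree(float)))

Decompose tree/1: map(tree(R), tree(option(B))) =?= map(tree(S1), T1).
Decompose map/2: tree(R) =?= tree(S1),  tree(option(B)) =?= T1.
Decompose tree/1: R =?= S1.
Bind R := S1; substituting into the one remaining equation that mentions R gives: S1 =?= S.
Bind T1 := tree(option(B)); no other remaining equation mentions T1.
Bind S1 := S; substituting into the one remaining equation that mentions S1 gives: map(map(float, unit), map(bool, unit)) =?= map(map(float, unit), map(S, unit)). Substituting into the earlier binding gives R := S.
Decompose map/2: map(float, unit) =?= map(float, unit),  map(bool, unit) =?= map(S, unit).
Delete trivial equation map(float, unit) =?= map(float, unit).
Decompose map/2: bool =?= S,  unit =?= unit.
Bind S := bool; no other remaining equation mentions S. Substituting into the earlier bindings gives R := bool, S1 := bool.
Delete trivial equation unit =?= unit.
Decompose map/2: tree(float) =?= B,  tree(U) =?= tree(bool).
Bind B := tree(float); no other remaining equation mentions B. Substituting into the earlier binding gives T1 := tree(option(tree(float))).
Decompose tree/1: U =?= bool.
Bind U := bool.
MGU = { R -> bool, T1 -> tree(option(tree(float))), S1 -> bool, S -> bool, B -> tree(float), U -> bool }, so T1 -> tree(option(tree(float))).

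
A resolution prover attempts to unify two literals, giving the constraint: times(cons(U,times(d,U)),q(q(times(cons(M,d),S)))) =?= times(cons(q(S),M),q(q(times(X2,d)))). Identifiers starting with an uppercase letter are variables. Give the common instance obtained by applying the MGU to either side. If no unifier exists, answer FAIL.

Decompose times/2: cons(U,times(d,U)) =?= cons(q(S),M),  q(q(times(cons(M,d),S))) =?= q(q(times(X2,d))).
Decompose cons/2: U =?= q(S),  times(d,U) =?= M.
Bind U := q(S); substituting into the one remaining equation that mentions U gives: times(d,q(S)) =?= M.
Bind M := times(d,q(S)); substituting into the remaining equation gives: q(q(times(cons(times(d,q(S)),d),S))) =?= q(q(times(X2,d))).
Decompose q/1: q(times(cons(times(d,q(S)),d),S)) =?= q(times(X2,d)).
Decompose q/1: times(cons(times(d,q(S)),d),S) =?= times(X2,d).
Decompose times/2: cons(times(d,q(S)),d) =?= X2,  S =?= d.
Bind X2 := cons(times(d,q(S)),d); no other remaining equation mentions X2.
Bind S := d. Substituting into the earlier bindings gives U := q(d), M := times(d,q(d)), X2 := cons(times(d,q(d)),d).
Applying the MGU to either side gives times(cons(q(d),times(d,q(d))),q(q(times(cons(times(d,q(d)),d),d)))).

times(cons(q(d),times(d,q(d))),q(q(times(cons(times(d,q(d)),d),d))))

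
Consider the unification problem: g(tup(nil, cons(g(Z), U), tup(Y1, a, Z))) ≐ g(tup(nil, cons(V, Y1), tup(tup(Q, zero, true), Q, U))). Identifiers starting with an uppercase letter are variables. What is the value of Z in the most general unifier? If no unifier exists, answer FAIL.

tup(a, zero, true)

Decompose g/1: tup(nil, cons(g(Z), U), tup(Y1, a, Z)) ≐ tup(nil, cons(V, Y1), tup(tup(Q, zero, true), Q, U)).
Decompose tup/3: nil ≐ nil,  cons(g(Z), U) ≐ cons(V, Y1),  tup(Y1, a, Z) ≐ tup(tup(Q, zero, true), Q, U).
Delete trivial equation nil ≐ nil.
Decompose cons/2: g(Z) ≐ V,  U ≐ Y1.
Bind V := g(Z); no other remaining equation mentions V.
Bind U := Y1; substituting into the remaining equation gives: tup(Y1, a, Z) ≐ tup(tup(Q, zero, true), Q, Y1).
Decompose tup/3: Y1 ≐ tup(Q, zero, true),  a ≐ Q,  Z ≐ Y1.
Bind Y1 := tup(Q, zero, true); substituting into the one remaining equation that mentions Y1 gives: Z ≐ tup(Q, zero, true). Substituting into the earlier binding gives U := tup(Q, zero, true).
Bind Q := a; substituting into the remaining equation gives: Z ≐ tup(a, zero, true). Substituting into the earlier bindings gives U := tup(a, zero, true), Y1 := tup(a, zero, true).
Bind Z := tup(a, zero, true). Substituting into the earlier binding gives V := g(tup(a, zero, true)).
MGU = { V ↦ g(tup(a, zero, true)), U ↦ tup(a, zero, true), Y1 ↦ tup(a, zero, true), Q ↦ a, Z ↦ tup(a, zero, true) }, so Z ↦ tup(a, zero, true).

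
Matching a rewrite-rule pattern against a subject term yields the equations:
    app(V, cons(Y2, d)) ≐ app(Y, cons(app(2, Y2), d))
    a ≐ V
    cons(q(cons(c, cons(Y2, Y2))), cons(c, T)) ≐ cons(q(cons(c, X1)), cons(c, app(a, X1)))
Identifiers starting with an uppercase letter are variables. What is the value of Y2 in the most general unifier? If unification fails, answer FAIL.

Decompose app/2: V ≐ Y,  cons(Y2, d) ≐ cons(app(2, Y2), d).
Bind V := Y; substituting into the one remaining equation that mentions V gives: a ≐ Y.
Decompose cons/2: Y2 ≐ app(2, Y2),  d ≐ d.
Occurs check fails: Y2 occurs in app(2, Y2); the equation Y2 ≐ app(2, Y2) has no finite solution.

FAIL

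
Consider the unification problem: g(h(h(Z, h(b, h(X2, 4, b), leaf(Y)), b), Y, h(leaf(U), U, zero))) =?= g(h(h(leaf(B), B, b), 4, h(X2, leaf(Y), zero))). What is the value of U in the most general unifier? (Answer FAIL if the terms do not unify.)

Decompose g/1: h(h(Z, h(b, h(X2, 4, b), leaf(Y)), b), Y, h(leaf(U), U, zero)) =?= h(h(leaf(B), B, b), 4, h(X2, leaf(Y), zero)).
Decompose h/3: h(Z, h(b, h(X2, 4, b), leaf(Y)), b) =?= h(leaf(B), B, b),  Y =?= 4,  h(leaf(U), U, zero) =?= h(X2, leaf(Y), zero).
Decompose h/3: Z =?= leaf(B),  h(b, h(X2, 4, b), leaf(Y)) =?= B,  b =?= b.
Bind Z := leaf(B); no other remaining equation mentions Z.
Bind B := h(b, h(X2, 4, b), leaf(Y)); no other remaining equation mentions B. Substituting into the earlier binding gives Z := leaf(h(b, h(X2, 4, b), leaf(Y))).
Delete trivial equation b =?= b.
Bind Y := 4; substituting into the remaining equation gives: h(leaf(U), U, zero) =?= h(X2, leaf(4), zero). Substituting into the earlier bindings gives Z := leaf(h(b, h(X2, 4, b), leaf(4))), B := h(b, h(X2, 4, b), leaf(4)).
Decompose h/3: leaf(U) =?= X2,  U =?= leaf(4),  zero =?= zero.
Bind X2 := leaf(U); no other remaining equation mentions X2. Substituting into the earlier bindings gives Z := leaf(h(b, h(leaf(U), 4, b), leaf(4))), B := h(b, h(leaf(U), 4, b), leaf(4)).
Bind U := leaf(4); no other remaining equation mentions U. Substituting into the earlier bindings gives Z := leaf(h(b, h(leaf(leaf(4)), 4, b), leaf(4))), B := h(b, h(leaf(leaf(4)), 4, b), leaf(4)), X2 := leaf(leaf(4)).
Delete trivial equation zero =?= zero.
MGU = { Z := leaf(h(b, h(leaf(leaf(4)), 4, b), leaf(4))), B := h(b, h(leaf(leaf(4)), 4, b), leaf(4)), Y := 4, X2 := leaf(leaf(4)), U := leaf(4) }, so U := leaf(4).

leaf(4)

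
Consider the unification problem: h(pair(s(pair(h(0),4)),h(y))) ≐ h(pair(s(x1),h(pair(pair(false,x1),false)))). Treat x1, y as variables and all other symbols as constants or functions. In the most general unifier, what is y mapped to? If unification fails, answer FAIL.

pair(pair(false,pair(h(0),4)),false)

Decompose h/1: pair(s(pair(h(0),4)),h(y)) ≐ pair(s(x1),h(pair(pair(false,x1),false))).
Decompose pair/2: s(pair(h(0),4)) ≐ s(x1),  h(y) ≐ h(pair(pair(false,x1),false)).
Decompose s/1: pair(h(0),4) ≐ x1.
Bind x1 := pair(h(0),4); substituting into the remaining equation gives: h(y) ≐ h(pair(pair(false,pair(h(0),4)),false)).
Decompose h/1: y ≐ pair(pair(false,pair(h(0),4)),false).
Bind y := pair(pair(false,pair(h(0),4)),false).
MGU = { x1 := pair(h(0),4), y := pair(pair(false,pair(h(0),4)),false) }, so y := pair(pair(false,pair(h(0),4)),false).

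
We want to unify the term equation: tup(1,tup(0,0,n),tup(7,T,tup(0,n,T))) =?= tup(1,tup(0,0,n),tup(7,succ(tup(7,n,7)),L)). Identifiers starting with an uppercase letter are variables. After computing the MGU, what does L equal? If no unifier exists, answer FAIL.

Decompose tup/3: 1 =?= 1,  tup(0,0,n) =?= tup(0,0,n),  tup(7,T,tup(0,n,T)) =?= tup(7,succ(tup(7,n,7)),L).
Delete trivial equation 1 =?= 1.
Delete trivial equation tup(0,0,n) =?= tup(0,0,n).
Decompose tup/3: 7 =?= 7,  T =?= succ(tup(7,n,7)),  tup(0,n,T) =?= L.
Delete trivial equation 7 =?= 7.
Bind T := succ(tup(7,n,7)); substituting into the remaining equation gives: tup(0,n,succ(tup(7,n,7))) =?= L.
Bind L := tup(0,n,succ(tup(7,n,7))).
MGU = { T ↦ succ(tup(7,n,7)), L ↦ tup(0,n,succ(tup(7,n,7))) }, so L ↦ tup(0,n,succ(tup(7,n,7))).

tup(0,n,succ(tup(7,n,7)))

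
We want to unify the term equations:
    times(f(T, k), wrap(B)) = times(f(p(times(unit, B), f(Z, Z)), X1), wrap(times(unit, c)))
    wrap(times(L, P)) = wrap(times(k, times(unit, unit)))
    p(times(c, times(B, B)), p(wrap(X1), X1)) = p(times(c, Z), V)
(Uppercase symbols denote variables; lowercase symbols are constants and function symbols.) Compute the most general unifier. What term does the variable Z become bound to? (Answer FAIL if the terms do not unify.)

Decompose times/2: f(T, k) = f(p(times(unit, B), f(Z, Z)), X1),  wrap(B) = wrap(times(unit, c)).
Decompose f/2: T = p(times(unit, B), f(Z, Z)),  k = X1.
Bind T := p(times(unit, B), f(Z, Z)); no other remaining equation mentions T.
Bind X1 := k; substituting into the one remaining equation that mentions X1 gives: p(times(c, times(B, B)), p(wrap(k), k)) = p(times(c, Z), V).
Decompose wrap/1: B = times(unit, c).
Bind B := times(unit, c); substituting into the one remaining equation that mentions B gives: p(times(c, times(times(unit, c), times(unit, c))), p(wrap(k), k)) = p(times(c, Z), V). Substituting into the earlier binding gives T := p(times(unit, times(unit, c)), f(Z, Z)).
Decompose wrap/1: times(L, P) = times(k, times(unit, unit)).
Decompose times/2: L = k,  P = times(unit, unit).
Bind L := k; no other remaining equation mentions L.
Bind P := times(unit, unit); no other remaining equation mentions P.
Decompose p/2: times(c, times(times(unit, c), times(unit, c))) = times(c, Z),  p(wrap(k), k) = V.
Decompose times/2: c = c,  times(times(unit, c), times(unit, c)) = Z.
Delete trivial equation c = c.
Bind Z := times(times(unit, c), times(unit, c)); no other remaining equation mentions Z. Substituting into the earlier binding gives T := p(times(unit, times(unit, c)), f(times(times(unit, c), times(unit, c)), times(times(unit, c), times(unit, c)))).
Bind V := p(wrap(k), k).
MGU = { T ↦ p(times(unit, times(unit, c)), f(times(times(unit, c), times(unit, c)), times(times(unit, c), times(unit, c)))), X1 ↦ k, B ↦ times(unit, c), L ↦ k, P ↦ times(unit, unit), Z ↦ times(times(unit, c), times(unit, c)), V ↦ p(wrap(k), k) }, so Z ↦ times(times(unit, c), times(unit, c)).

times(times(unit, c), times(unit, c))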